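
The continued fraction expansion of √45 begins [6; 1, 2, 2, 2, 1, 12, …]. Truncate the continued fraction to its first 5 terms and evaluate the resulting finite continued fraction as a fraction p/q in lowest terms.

Work from the innermost term outward:
Start with 2.
2 + 1/(2/1) = 2 + 1/2 = 5/2
2 + 1/(5/2) = 2 + 2/5 = 12/5
1 + 1/(12/5) = 1 + 5/12 = 17/12
6 + 1/(17/12) = 6 + 12/17 = 114/17

114/17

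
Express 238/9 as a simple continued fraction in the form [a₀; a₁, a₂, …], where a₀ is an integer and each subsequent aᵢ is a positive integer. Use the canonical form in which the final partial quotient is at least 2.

[26; 2, 4]

Run the Euclidean algorithm, recording each quotient:
238 ÷ 9 → quotient 26, remainder 4
9 ÷ 4 → quotient 2, remainder 1
4 ÷ 1 → quotient 4, remainder 0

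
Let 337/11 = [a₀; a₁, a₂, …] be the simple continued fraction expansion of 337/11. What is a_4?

3

337 = 30·11 + 7, so a_0 = 30
11 = 1·7 + 4, so a_1 = 1
7 = 1·4 + 3, so a_2 = 1
4 = 1·3 + 1, so a_3 = 1
3 = 3·1 + 0, so a_4 = 3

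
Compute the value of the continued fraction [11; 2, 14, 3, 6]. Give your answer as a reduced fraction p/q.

6465/563

a_0 = 11: 11/1
a_1 = 2: 23/2
a_2 = 14: 333/29
a_3 = 3: 1022/89
a_4 = 6: 6465/563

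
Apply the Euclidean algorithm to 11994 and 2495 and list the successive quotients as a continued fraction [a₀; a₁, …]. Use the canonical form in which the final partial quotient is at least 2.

⌊11994/2495⌋ = 4, remainder 2014
⌊2495/2014⌋ = 1, remainder 481
⌊2014/481⌋ = 4, remainder 90
⌊481/90⌋ = 5, remainder 31
⌊90/31⌋ = 2, remainder 28
⌊31/28⌋ = 1, remainder 3
⌊28/3⌋ = 9, remainder 1
⌊3/1⌋ = 3, remainder 0

[4; 1, 4, 5, 2, 1, 9, 3]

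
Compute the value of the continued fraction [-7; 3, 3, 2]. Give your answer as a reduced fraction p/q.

-154/23

a_0 = -7: -7/1
a_1 = 3: -20/3
a_2 = 3: -67/10
a_3 = 2: -154/23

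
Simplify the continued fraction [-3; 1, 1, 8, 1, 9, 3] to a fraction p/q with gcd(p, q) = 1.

a_0 = -3: -3/1
a_1 = 1: -2/1
a_2 = 1: -5/2
a_3 = 8: -42/17
a_4 = 1: -47/19
a_5 = 9: -465/188
a_6 = 3: -1442/583

-1442/583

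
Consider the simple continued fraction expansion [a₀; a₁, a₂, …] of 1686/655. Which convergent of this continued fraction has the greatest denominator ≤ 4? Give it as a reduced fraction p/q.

List convergents until the denominator exceeds the bound:
a_0 = 2: 2/1  (≤ bound)
a_1 = 1: 3/1  (≤ bound)
a_2 = 1: 5/2  (≤ bound)
a_3 = 2: 13/5  (> 4, stop)

5/2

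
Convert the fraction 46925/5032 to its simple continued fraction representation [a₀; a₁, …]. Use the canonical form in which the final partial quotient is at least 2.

46925 ÷ 5032 → quotient 9, remainder 1637
5032 ÷ 1637 → quotient 3, remainder 121
1637 ÷ 121 → quotient 13, remainder 64
121 ÷ 64 → quotient 1, remainder 57
64 ÷ 57 → quotient 1, remainder 7
57 ÷ 7 → quotient 8, remainder 1
7 ÷ 1 → quotient 7, remainder 0

[9; 3, 13, 1, 1, 8, 7]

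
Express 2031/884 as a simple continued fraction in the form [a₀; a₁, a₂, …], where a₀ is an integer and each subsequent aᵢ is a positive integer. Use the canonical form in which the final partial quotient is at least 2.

[2; 3, 2, 1, 3, 3, 7]

2031 = 2·884 + 263, so a_0 = 2
884 = 3·263 + 95, so a_1 = 3
263 = 2·95 + 73, so a_2 = 2
95 = 1·73 + 22, so a_3 = 1
73 = 3·22 + 7, so a_4 = 3
22 = 3·7 + 1, so a_5 = 3
7 = 7·1 + 0, so a_6 = 7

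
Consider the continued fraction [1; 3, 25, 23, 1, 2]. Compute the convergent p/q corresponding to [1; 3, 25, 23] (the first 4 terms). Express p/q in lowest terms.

Build up convergents one term at a time:
a_0 = 1: 1/1
a_1 = 3: 4/3
a_2 = 25: 101/76
a_3 = 23: 2327/1751

2327/1751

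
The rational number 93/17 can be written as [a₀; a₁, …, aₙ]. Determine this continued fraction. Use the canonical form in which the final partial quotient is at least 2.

[5; 2, 8]

Run the Euclidean algorithm, recording each quotient:
93 = 5·17 + 8, so a_0 = 5
17 = 2·8 + 1, so a_1 = 2
8 = 8·1 + 0, so a_2 = 8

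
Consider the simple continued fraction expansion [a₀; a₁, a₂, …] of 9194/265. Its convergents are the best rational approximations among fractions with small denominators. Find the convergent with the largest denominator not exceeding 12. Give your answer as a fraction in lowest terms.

347/10

a_0 = 34: 34/1  (≤ bound)
a_1 = 1: 35/1  (≤ bound)
a_2 = 2: 104/3  (≤ bound)
a_3 = 3: 347/10  (≤ bound)
a_4 = 1: 451/13  (> 12, stop)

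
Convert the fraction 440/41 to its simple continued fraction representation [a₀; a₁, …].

[10; 1, 2, 1, 2, 1, 2]

⌊440/41⌋ = 10, remainder 30
⌊41/30⌋ = 1, remainder 11
⌊30/11⌋ = 2, remainder 8
⌊11/8⌋ = 1, remainder 3
⌊8/3⌋ = 2, remainder 2
⌊3/2⌋ = 1, remainder 1
⌊2/1⌋ = 2, remainder 0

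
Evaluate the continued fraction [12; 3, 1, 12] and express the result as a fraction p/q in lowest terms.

Starting at the tail and folding back:
Start with 12.
1 + 1/(12/1) = 1 + 1/12 = 13/12
3 + 1/(13/12) = 3 + 12/13 = 51/13
12 + 1/(51/13) = 12 + 13/51 = 625/51

625/51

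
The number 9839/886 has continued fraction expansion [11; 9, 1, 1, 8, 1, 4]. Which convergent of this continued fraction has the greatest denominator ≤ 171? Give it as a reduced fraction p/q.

1799/162

a_0 = 11: 11/1  (≤ bound)
a_1 = 9: 100/9  (≤ bound)
a_2 = 1: 111/10  (≤ bound)
a_3 = 1: 211/19  (≤ bound)
a_4 = 8: 1799/162  (≤ bound)
a_5 = 1: 2010/181  (> 171, stop)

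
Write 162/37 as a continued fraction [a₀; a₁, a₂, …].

Apply division with remainder until the remainder is 0:
162 ÷ 37 → quotient 4, remainder 14
37 ÷ 14 → quotient 2, remainder 9
14 ÷ 9 → quotient 1, remainder 5
9 ÷ 5 → quotient 1, remainder 4
5 ÷ 4 → quotient 1, remainder 1
4 ÷ 1 → quotient 4, remainder 0

[4; 2, 1, 1, 1, 4]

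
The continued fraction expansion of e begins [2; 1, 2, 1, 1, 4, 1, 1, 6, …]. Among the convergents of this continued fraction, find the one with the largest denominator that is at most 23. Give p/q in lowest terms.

a_0 = 2: 2/1  (≤ bound)
a_1 = 1: 3/1  (≤ bound)
a_2 = 2: 8/3  (≤ bound)
a_3 = 1: 11/4  (≤ bound)
a_4 = 1: 19/7  (≤ bound)
a_5 = 4: 87/32  (> 23, stop)

19/7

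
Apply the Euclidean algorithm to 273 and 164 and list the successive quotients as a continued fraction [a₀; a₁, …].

[1; 1, 1, 1, 54]

273 = 1·164 + 109, so a_0 = 1
164 = 1·109 + 55, so a_1 = 1
109 = 1·55 + 54, so a_2 = 1
55 = 1·54 + 1, so a_3 = 1
54 = 54·1 + 0, so a_4 = 54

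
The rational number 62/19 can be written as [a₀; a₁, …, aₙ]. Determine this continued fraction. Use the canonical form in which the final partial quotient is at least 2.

62 = 3·19 + 5, so a_0 = 3
19 = 3·5 + 4, so a_1 = 3
5 = 1·4 + 1, so a_2 = 1
4 = 4·1 + 0, so a_3 = 4

[3; 3, 1, 4]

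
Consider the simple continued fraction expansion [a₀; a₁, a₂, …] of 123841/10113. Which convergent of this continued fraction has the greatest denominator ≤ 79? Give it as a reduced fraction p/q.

698/57

List convergents until the denominator exceeds the bound:
a_0 = 12: 12/1  (≤ bound)
a_1 = 4: 49/4  (≤ bound)
a_2 = 14: 698/57  (≤ bound)
a_3 = 2: 1445/118  (> 79, stop)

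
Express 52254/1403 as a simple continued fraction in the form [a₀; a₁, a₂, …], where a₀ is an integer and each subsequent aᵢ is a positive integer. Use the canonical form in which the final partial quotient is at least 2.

Repeatedly divide and take the remainder:
52254 = 37·1403 + 343, so a_0 = 37
1403 = 4·343 + 31, so a_1 = 4
343 = 11·31 + 2, so a_2 = 11
31 = 15·2 + 1, so a_3 = 15
2 = 2·1 + 0, so a_4 = 2

[37; 4, 11, 15, 2]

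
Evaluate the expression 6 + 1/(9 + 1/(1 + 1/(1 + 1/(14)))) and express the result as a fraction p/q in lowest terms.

1685/276

Compute successive convergents:
a_0 = 6: 6/1
a_1 = 9: 55/9
a_2 = 1: 61/10
a_3 = 1: 116/19
a_4 = 14: 1685/276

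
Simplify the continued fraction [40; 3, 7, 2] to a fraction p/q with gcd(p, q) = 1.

a_0 = 40: 40/1
a_1 = 3: 121/3
a_2 = 7: 887/22
a_3 = 2: 1895/47

1895/47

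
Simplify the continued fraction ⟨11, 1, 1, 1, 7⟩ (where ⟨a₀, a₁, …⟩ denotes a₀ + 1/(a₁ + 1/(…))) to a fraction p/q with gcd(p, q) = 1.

268/23

Start with 7.
1 + 1/(7/1) = 1 + 1/7 = 8/7
1 + 1/(8/7) = 1 + 7/8 = 15/8
1 + 1/(15/8) = 1 + 8/15 = 23/15
11 + 1/(23/15) = 11 + 15/23 = 268/23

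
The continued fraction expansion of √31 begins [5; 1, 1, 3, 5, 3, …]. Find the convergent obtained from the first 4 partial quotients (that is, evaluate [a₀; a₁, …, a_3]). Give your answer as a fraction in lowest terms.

39/7

Compute successive convergents:
a_0 = 5: 5/1
a_1 = 1: 6/1
a_2 = 1: 11/2
a_3 = 3: 39/7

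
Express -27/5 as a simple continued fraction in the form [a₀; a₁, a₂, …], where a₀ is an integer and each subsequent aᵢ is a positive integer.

[-6; 1, 1, 2]

⌊-27/5⌋ = -6, remainder 3
⌊5/3⌋ = 1, remainder 2
⌊3/2⌋ = 1, remainder 1
⌊2/1⌋ = 2, remainder 0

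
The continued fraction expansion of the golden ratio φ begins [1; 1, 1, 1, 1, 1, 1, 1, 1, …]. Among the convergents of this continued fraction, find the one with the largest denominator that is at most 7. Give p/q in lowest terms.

8/5

a_0 = 1: 1/1  (≤ bound)
a_1 = 1: 2/1  (≤ bound)
a_2 = 1: 3/2  (≤ bound)
a_3 = 1: 5/3  (≤ bound)
a_4 = 1: 8/5  (≤ bound)
a_5 = 1: 13/8  (> 7, stop)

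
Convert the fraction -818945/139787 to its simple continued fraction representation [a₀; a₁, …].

[-6; 7, 14, 1, 2, 23, 3, 6]

Repeatedly divide and take the remainder:
-818945 = -6·139787 + 19777, so a_0 = -6
139787 = 7·19777 + 1348, so a_1 = 7
19777 = 14·1348 + 905, so a_2 = 14
1348 = 1·905 + 443, so a_3 = 1
905 = 2·443 + 19, so a_4 = 2
443 = 23·19 + 6, so a_5 = 23
19 = 3·6 + 1, so a_6 = 3
6 = 6·1 + 0, so a_7 = 6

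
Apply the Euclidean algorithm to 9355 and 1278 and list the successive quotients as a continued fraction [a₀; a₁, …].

Run the Euclidean algorithm, recording each quotient:
9355 = 7·1278 + 409, so a_0 = 7
1278 = 3·409 + 51, so a_1 = 3
409 = 8·51 + 1, so a_2 = 8
51 = 51·1 + 0, so a_3 = 51

[7; 3, 8, 51]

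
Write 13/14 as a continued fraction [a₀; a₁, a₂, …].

Apply division with remainder until the remainder is 0:
13 ÷ 14 → quotient 0, remainder 13
14 ÷ 13 → quotient 1, remainder 1
13 ÷ 1 → quotient 13, remainder 0

[0; 1, 13]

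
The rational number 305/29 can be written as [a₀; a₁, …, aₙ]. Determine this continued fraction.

[10; 1, 1, 14]

305 = 10·29 + 15, so a_0 = 10
29 = 1·15 + 14, so a_1 = 1
15 = 1·14 + 1, so a_2 = 1
14 = 14·1 + 0, so a_3 = 14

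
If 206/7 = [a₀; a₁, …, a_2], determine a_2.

Apply division with remainder until the remainder is 0:
206 ÷ 7 → quotient 29, remainder 3
7 ÷ 3 → quotient 2, remainder 1
3 ÷ 1 → quotient 3, remainder 0

3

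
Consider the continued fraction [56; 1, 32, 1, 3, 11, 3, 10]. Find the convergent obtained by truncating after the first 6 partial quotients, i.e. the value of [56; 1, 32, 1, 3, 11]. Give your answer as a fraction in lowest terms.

86538/1519

a_0 = 56: 56/1
a_1 = 1: 57/1
a_2 = 32: 1880/33
a_3 = 1: 1937/34
a_4 = 3: 7691/135
a_5 = 11: 86538/1519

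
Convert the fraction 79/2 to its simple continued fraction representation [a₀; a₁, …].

[39; 2]

79 = 39·2 + 1, so a_0 = 39
2 = 2·1 + 0, so a_1 = 2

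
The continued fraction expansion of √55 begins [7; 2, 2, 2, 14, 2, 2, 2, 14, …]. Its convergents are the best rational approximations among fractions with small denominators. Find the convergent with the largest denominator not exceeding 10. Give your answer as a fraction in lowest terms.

37/5

a_0 = 7: 7/1  (≤ bound)
a_1 = 2: 15/2  (≤ bound)
a_2 = 2: 37/5  (≤ bound)
a_3 = 2: 89/12  (> 10, stop)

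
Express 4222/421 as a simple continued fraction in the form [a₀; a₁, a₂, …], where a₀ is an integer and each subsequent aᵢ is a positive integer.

Apply division with remainder until the remainder is 0:
⌊4222/421⌋ = 10, remainder 12
⌊421/12⌋ = 35, remainder 1
⌊12/1⌋ = 12, remainder 0

[10; 35, 12]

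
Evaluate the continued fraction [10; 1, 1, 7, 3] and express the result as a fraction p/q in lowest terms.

495/47

a_0 = 10: 10/1
a_1 = 1: 11/1
a_2 = 1: 21/2
a_3 = 7: 158/15
a_4 = 3: 495/47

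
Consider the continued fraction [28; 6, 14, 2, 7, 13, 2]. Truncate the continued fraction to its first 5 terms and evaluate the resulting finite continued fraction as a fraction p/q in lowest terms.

Use the convergent recurrence hₖ = aₖ·hₖ₋₁ + hₖ₋₂ (and likewise for the denominators kₖ):
a_0 = 28: 28/1
a_1 = 6: 169/6
a_2 = 14: 2394/85
a_3 = 2: 4957/176
a_4 = 7: 37093/1317

37093/1317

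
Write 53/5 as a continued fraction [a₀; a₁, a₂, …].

[10; 1, 1, 2]

Apply division with remainder until the remainder is 0:
53 = 10·5 + 3, so a_0 = 10
5 = 1·3 + 2, so a_1 = 1
3 = 1·2 + 1, so a_2 = 1
2 = 2·1 + 0, so a_3 = 2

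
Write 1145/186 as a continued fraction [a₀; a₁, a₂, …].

[6; 6, 2, 2, 2, 2]

⌊1145/186⌋ = 6, remainder 29
⌊186/29⌋ = 6, remainder 12
⌊29/12⌋ = 2, remainder 5
⌊12/5⌋ = 2, remainder 2
⌊5/2⌋ = 2, remainder 1
⌊2/1⌋ = 2, remainder 0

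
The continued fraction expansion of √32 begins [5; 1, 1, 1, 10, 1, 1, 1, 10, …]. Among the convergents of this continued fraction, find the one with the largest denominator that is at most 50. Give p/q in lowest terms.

a_0 = 5: 5/1  (≤ bound)
a_1 = 1: 6/1  (≤ bound)
a_2 = 1: 11/2  (≤ bound)
a_3 = 1: 17/3  (≤ bound)
a_4 = 10: 181/32  (≤ bound)
a_5 = 1: 198/35  (≤ bound)
a_6 = 1: 379/67  (> 50, stop)

198/35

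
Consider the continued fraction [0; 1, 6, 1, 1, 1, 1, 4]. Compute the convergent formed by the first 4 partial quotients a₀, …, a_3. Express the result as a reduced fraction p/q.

7/8

Start with 1.
6 + 1/(1/1) = 6 + 1/1 = 7/1
1 + 1/(7/1) = 1 + 1/7 = 8/7
0 + 1/(8/7) = 0 + 7/8 = 7/8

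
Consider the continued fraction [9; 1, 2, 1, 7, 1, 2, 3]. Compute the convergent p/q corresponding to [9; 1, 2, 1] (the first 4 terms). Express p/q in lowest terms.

39/4

Compute successive convergents:
a_0 = 9: 9/1
a_1 = 1: 10/1
a_2 = 2: 29/3
a_3 = 1: 39/4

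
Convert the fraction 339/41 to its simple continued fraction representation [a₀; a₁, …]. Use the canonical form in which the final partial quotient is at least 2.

Repeatedly divide and take the remainder:
339 ÷ 41 → quotient 8, remainder 11
41 ÷ 11 → quotient 3, remainder 8
11 ÷ 8 → quotient 1, remainder 3
8 ÷ 3 → quotient 2, remainder 2
3 ÷ 2 → quotient 1, remainder 1
2 ÷ 1 → quotient 2, remainder 0

[8; 3, 1, 2, 1, 2]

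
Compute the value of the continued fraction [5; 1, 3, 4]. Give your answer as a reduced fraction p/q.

98/17

a_0 = 5: 5/1
a_1 = 1: 6/1
a_2 = 3: 23/4
a_3 = 4: 98/17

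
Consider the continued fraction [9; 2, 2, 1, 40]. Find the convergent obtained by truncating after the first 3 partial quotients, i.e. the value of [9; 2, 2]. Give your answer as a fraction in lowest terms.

47/5

a_0 = 9: 9/1
a_1 = 2: 19/2
a_2 = 2: 47/5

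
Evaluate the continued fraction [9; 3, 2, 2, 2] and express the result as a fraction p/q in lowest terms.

Use the convergent recurrence hₖ = aₖ·hₖ₋₁ + hₖ₋₂ (and likewise for the denominators kₖ):
a_0 = 9: 9/1
a_1 = 3: 28/3
a_2 = 2: 65/7
a_3 = 2: 158/17
a_4 = 2: 381/41

381/41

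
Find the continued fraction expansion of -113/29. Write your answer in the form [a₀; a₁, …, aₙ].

Apply division with remainder until the remainder is 0:
-113 = -4·29 + 3, so a_0 = -4
29 = 9·3 + 2, so a_1 = 9
3 = 1·2 + 1, so a_2 = 1
2 = 2·1 + 0, so a_3 = 2

[-4; 9, 1, 2]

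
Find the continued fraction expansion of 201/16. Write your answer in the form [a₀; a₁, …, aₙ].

[12; 1, 1, 3, 2]

201 ÷ 16 → quotient 12, remainder 9
16 ÷ 9 → quotient 1, remainder 7
9 ÷ 7 → quotient 1, remainder 2
7 ÷ 2 → quotient 3, remainder 1
2 ÷ 1 → quotient 2, remainder 0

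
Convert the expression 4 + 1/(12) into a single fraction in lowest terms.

Work from the innermost term outward:
Start with 12.
4 + 1/(12/1) = 4 + 1/12 = 49/12

49/12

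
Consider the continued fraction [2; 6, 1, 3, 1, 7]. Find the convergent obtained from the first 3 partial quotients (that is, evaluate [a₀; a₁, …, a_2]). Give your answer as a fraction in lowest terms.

Start with 1.
6 + 1/(1/1) = 6 + 1/1 = 7/1
2 + 1/(7/1) = 2 + 1/7 = 15/7

15/7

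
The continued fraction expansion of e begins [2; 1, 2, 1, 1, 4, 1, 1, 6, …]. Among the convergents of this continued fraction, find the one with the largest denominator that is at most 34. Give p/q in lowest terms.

87/32

a_0 = 2: 2/1  (≤ bound)
a_1 = 1: 3/1  (≤ bound)
a_2 = 2: 8/3  (≤ bound)
a_3 = 1: 11/4  (≤ bound)
a_4 = 1: 19/7  (≤ bound)
a_5 = 4: 87/32  (≤ bound)
a_6 = 1: 106/39  (> 34, stop)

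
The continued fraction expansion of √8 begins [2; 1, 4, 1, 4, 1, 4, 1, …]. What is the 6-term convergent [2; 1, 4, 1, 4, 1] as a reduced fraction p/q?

a_0 = 2: 2/1
a_1 = 1: 3/1
a_2 = 4: 14/5
a_3 = 1: 17/6
a_4 = 4: 82/29
a_5 = 1: 99/35

99/35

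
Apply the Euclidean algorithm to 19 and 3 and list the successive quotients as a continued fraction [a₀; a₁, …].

[6; 3]

Run the Euclidean algorithm, recording each quotient:
19 ÷ 3 → quotient 6, remainder 1
3 ÷ 1 → quotient 3, remainder 0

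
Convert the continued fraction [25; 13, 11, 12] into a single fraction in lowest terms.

43658/1741

Build up convergents one term at a time:
a_0 = 25: 25/1
a_1 = 13: 326/13
a_2 = 11: 3611/144
a_3 = 12: 43658/1741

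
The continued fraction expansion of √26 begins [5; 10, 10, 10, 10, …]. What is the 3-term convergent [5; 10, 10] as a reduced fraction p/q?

515/101

Compute successive convergents:
a_0 = 5: 5/1
a_1 = 10: 51/10
a_2 = 10: 515/101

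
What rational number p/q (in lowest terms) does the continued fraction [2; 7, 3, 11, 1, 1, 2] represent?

2801/1311

Start with 2.
1 + 1/(2/1) = 1 + 1/2 = 3/2
1 + 1/(3/2) = 1 + 2/3 = 5/3
11 + 1/(5/3) = 11 + 3/5 = 58/5
3 + 1/(58/5) = 3 + 5/58 = 179/58
7 + 1/(179/58) = 7 + 58/179 = 1311/179
2 + 1/(1311/179) = 2 + 179/1311 = 2801/1311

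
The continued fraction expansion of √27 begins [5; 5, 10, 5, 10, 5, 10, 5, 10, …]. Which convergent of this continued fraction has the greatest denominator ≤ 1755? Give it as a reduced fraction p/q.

1351/260

a_0 = 5: 5/1  (≤ bound)
a_1 = 5: 26/5  (≤ bound)
a_2 = 10: 265/51  (≤ bound)
a_3 = 5: 1351/260  (≤ bound)
a_4 = 10: 13775/2651  (> 1755, stop)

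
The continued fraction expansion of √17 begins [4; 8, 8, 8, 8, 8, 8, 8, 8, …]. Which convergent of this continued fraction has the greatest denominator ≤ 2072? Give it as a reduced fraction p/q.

a_0 = 4: 4/1  (≤ bound)
a_1 = 8: 33/8  (≤ bound)
a_2 = 8: 268/65  (≤ bound)
a_3 = 8: 2177/528  (≤ bound)
a_4 = 8: 17684/4289  (> 2072, stop)

2177/528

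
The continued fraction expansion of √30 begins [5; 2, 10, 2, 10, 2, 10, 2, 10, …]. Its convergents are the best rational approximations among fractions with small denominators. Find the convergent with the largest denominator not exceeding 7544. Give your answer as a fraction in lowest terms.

List convergents until the denominator exceeds the bound:
a_0 = 5: 5/1  (≤ bound)
a_1 = 2: 11/2  (≤ bound)
a_2 = 10: 115/21  (≤ bound)
a_3 = 2: 241/44  (≤ bound)
a_4 = 10: 2525/461  (≤ bound)
a_5 = 2: 5291/966  (≤ bound)
a_6 = 10: 55435/10121  (> 7544, stop)

5291/966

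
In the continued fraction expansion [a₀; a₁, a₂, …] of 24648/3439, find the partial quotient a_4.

Repeatedly divide and take the remainder:
⌊24648/3439⌋ = 7, remainder 575
⌊3439/575⌋ = 5, remainder 564
⌊575/564⌋ = 1, remainder 11
⌊564/11⌋ = 51, remainder 3
⌊11/3⌋ = 3, remainder 2

3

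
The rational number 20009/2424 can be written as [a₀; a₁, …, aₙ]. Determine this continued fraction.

[8; 3, 1, 13, 44]

20009 = 8·2424 + 617, so a_0 = 8
2424 = 3·617 + 573, so a_1 = 3
617 = 1·573 + 44, so a_2 = 1
573 = 13·44 + 1, so a_3 = 13
44 = 44·1 + 0, so a_4 = 44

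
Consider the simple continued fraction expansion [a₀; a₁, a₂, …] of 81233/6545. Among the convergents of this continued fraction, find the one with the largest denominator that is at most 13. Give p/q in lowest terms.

62/5

a_0 = 12: 12/1  (≤ bound)
a_1 = 2: 25/2  (≤ bound)
a_2 = 2: 62/5  (≤ bound)
a_3 = 3: 211/17  (> 13, stop)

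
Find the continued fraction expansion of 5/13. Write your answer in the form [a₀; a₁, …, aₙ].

5 ÷ 13 → quotient 0, remainder 5
13 ÷ 5 → quotient 2, remainder 3
5 ÷ 3 → quotient 1, remainder 2
3 ÷ 2 → quotient 1, remainder 1
2 ÷ 1 → quotient 2, remainder 0

[0; 2, 1, 1, 2]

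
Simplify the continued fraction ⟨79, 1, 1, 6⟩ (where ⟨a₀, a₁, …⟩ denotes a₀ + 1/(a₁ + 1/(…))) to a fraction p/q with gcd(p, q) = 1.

1034/13

Use the convergent recurrence hₖ = aₖ·hₖ₋₁ + hₖ₋₂ (and likewise for the denominators kₖ):
a_0 = 79: 79/1
a_1 = 1: 80/1
a_2 = 1: 159/2
a_3 = 6: 1034/13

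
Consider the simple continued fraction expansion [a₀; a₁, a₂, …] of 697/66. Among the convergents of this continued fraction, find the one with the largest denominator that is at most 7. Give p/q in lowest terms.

74/7

a_0 = 10: 10/1  (≤ bound)
a_1 = 1: 11/1  (≤ bound)
a_2 = 1: 21/2  (≤ bound)
a_3 = 3: 74/7  (≤ bound)
a_4 = 1: 95/9  (> 7, stop)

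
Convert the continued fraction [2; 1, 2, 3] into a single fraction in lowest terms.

27/10

a_0 = 2: 2/1
a_1 = 1: 3/1
a_2 = 2: 8/3
a_3 = 3: 27/10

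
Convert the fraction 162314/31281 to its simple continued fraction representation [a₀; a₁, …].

[5; 5, 3, 2, 2, 10, 8, 4]

162314 ÷ 31281 → quotient 5, remainder 5909
31281 ÷ 5909 → quotient 5, remainder 1736
5909 ÷ 1736 → quotient 3, remainder 701
1736 ÷ 701 → quotient 2, remainder 334
701 ÷ 334 → quotient 2, remainder 33
334 ÷ 33 → quotient 10, remainder 4
33 ÷ 4 → quotient 8, remainder 1
4 ÷ 1 → quotient 4, remainder 0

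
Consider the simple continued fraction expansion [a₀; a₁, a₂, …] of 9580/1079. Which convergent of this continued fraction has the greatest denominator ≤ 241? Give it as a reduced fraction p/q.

1243/140

List convergents until the denominator exceeds the bound:
a_0 = 8: 8/1  (≤ bound)
a_1 = 1: 9/1  (≤ bound)
a_2 = 7: 71/8  (≤ bound)
a_3 = 4: 293/33  (≤ bound)
a_4 = 4: 1243/140  (≤ bound)
a_5 = 2: 2779/313  (> 241, stop)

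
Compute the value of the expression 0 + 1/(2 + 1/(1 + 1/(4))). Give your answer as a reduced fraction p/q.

5/14

a_0 = 0: 0/1
a_1 = 2: 1/2
a_2 = 1: 1/3
a_3 = 4: 5/14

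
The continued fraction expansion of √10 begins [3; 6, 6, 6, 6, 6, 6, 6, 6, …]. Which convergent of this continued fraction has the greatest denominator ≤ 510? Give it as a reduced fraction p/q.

a_0 = 3: 3/1  (≤ bound)
a_1 = 6: 19/6  (≤ bound)
a_2 = 6: 117/37  (≤ bound)
a_3 = 6: 721/228  (≤ bound)
a_4 = 6: 4443/1405  (> 510, stop)

721/228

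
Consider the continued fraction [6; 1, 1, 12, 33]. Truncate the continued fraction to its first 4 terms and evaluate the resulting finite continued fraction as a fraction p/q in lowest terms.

a_0 = 6: 6/1
a_1 = 1: 7/1
a_2 = 1: 13/2
a_3 = 12: 163/25

163/25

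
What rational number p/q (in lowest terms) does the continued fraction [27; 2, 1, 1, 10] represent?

Collapse the nested fraction from the inside out:
Start with 10.
1 + 1/(10/1) = 1 + 1/10 = 11/10
1 + 1/(11/10) = 1 + 10/11 = 21/11
2 + 1/(21/11) = 2 + 11/21 = 53/21
27 + 1/(53/21) = 27 + 21/53 = 1452/53

1452/53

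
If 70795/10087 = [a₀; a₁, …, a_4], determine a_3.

3

⌊70795/10087⌋ = 7, remainder 186
⌊10087/186⌋ = 54, remainder 43
⌊186/43⌋ = 4, remainder 14
⌊43/14⌋ = 3, remainder 1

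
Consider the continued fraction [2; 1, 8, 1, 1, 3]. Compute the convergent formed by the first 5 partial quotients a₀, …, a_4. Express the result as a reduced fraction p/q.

55/19

Start with 1.
1 + 1/(1/1) = 1 + 1/1 = 2/1
8 + 1/(2/1) = 8 + 1/2 = 17/2
1 + 1/(17/2) = 1 + 2/17 = 19/17
2 + 1/(19/17) = 2 + 17/19 = 55/19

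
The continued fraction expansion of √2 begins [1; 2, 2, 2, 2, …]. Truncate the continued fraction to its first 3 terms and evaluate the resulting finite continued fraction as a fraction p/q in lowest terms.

7/5

a_0 = 1: 1/1
a_1 = 2: 3/2
a_2 = 2: 7/5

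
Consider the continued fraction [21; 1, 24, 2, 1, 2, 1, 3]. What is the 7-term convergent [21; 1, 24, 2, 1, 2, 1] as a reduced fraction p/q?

Work from the innermost term outward:
Start with 1.
2 + 1/(1/1) = 2 + 1/1 = 3/1
1 + 1/(3/1) = 1 + 1/3 = 4/3
2 + 1/(4/3) = 2 + 3/4 = 11/4
24 + 1/(11/4) = 24 + 4/11 = 268/11
1 + 1/(268/11) = 1 + 11/268 = 279/268
21 + 1/(279/268) = 21 + 268/279 = 6127/279

6127/279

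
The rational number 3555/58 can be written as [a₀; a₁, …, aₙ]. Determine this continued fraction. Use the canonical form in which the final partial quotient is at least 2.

[61; 3, 2, 2, 3]

3555 ÷ 58 → quotient 61, remainder 17
58 ÷ 17 → quotient 3, remainder 7
17 ÷ 7 → quotient 2, remainder 3
7 ÷ 3 → quotient 2, remainder 1
3 ÷ 1 → quotient 3, remainder 0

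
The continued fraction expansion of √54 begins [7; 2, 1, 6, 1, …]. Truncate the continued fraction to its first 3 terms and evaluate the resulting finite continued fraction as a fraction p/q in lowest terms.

Start with 1.
2 + 1/(1/1) = 2 + 1/1 = 3/1
7 + 1/(3/1) = 7 + 1/3 = 22/3

22/3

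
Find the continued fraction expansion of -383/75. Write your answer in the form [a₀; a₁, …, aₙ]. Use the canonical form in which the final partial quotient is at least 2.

[-6; 1, 8, 2, 1, 2]

-383 = -6·75 + 67, so a_0 = -6
75 = 1·67 + 8, so a_1 = 1
67 = 8·8 + 3, so a_2 = 8
8 = 2·3 + 2, so a_3 = 2
3 = 1·2 + 1, so a_4 = 1
2 = 2·1 + 0, so a_5 = 2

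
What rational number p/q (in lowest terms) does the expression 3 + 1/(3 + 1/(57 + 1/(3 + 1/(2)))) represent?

Collapse the nested fraction from the inside out:
Start with 2.
3 + 1/(2/1) = 3 + 1/2 = 7/2
57 + 1/(7/2) = 57 + 2/7 = 401/7
3 + 1/(401/7) = 3 + 7/401 = 1210/401
3 + 1/(1210/401) = 3 + 401/1210 = 4031/1210

4031/1210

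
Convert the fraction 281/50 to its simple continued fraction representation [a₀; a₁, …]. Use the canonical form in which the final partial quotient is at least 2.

[5; 1, 1, 1, 1, 1, 2, 2]

Run the Euclidean algorithm, recording each quotient:
⌊281/50⌋ = 5, remainder 31
⌊50/31⌋ = 1, remainder 19
⌊31/19⌋ = 1, remainder 12
⌊19/12⌋ = 1, remainder 7
⌊12/7⌋ = 1, remainder 5
⌊7/5⌋ = 1, remainder 2
⌊5/2⌋ = 2, remainder 1
⌊2/1⌋ = 2, remainder 0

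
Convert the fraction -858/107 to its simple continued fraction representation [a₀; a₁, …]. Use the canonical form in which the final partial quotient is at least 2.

[-9; 1, 52, 2]

⌊-858/107⌋ = -9, remainder 105
⌊107/105⌋ = 1, remainder 2
⌊105/2⌋ = 52, remainder 1
⌊2/1⌋ = 2, remainder 0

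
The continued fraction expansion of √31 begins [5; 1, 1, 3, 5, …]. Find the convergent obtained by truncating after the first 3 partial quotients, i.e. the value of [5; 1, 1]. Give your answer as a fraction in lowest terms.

11/2

a_0 = 5: 5/1
a_1 = 1: 6/1
a_2 = 1: 11/2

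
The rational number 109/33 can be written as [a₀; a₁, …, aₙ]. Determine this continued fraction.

[3; 3, 3, 3]

109 = 3·33 + 10, so a_0 = 3
33 = 3·10 + 3, so a_1 = 3
10 = 3·3 + 1, so a_2 = 3
3 = 3·1 + 0, so a_3 = 3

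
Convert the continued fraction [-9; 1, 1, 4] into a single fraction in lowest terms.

a_0 = -9: -9/1
a_1 = 1: -8/1
a_2 = 1: -17/2
a_3 = 4: -76/9

-76/9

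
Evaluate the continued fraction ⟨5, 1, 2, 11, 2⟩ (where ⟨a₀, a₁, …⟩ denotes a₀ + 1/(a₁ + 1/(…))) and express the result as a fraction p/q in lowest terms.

Start with 2.
11 + 1/(2/1) = 11 + 1/2 = 23/2
2 + 1/(23/2) = 2 + 2/23 = 48/23
1 + 1/(48/23) = 1 + 23/48 = 71/48
5 + 1/(71/48) = 5 + 48/71 = 403/71

403/71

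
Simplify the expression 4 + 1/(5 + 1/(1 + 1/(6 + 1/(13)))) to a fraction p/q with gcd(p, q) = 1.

a_0 = 4: 4/1
a_1 = 5: 21/5
a_2 = 1: 25/6
a_3 = 6: 171/41
a_4 = 13: 2248/539

2248/539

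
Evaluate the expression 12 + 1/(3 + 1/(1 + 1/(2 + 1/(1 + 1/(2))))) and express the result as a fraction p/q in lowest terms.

503/41

Work from the innermost term outward:
Start with 2.
1 + 1/(2/1) = 1 + 1/2 = 3/2
2 + 1/(3/2) = 2 + 2/3 = 8/3
1 + 1/(8/3) = 1 + 3/8 = 11/8
3 + 1/(11/8) = 3 + 8/11 = 41/11
12 + 1/(41/11) = 12 + 11/41 = 503/41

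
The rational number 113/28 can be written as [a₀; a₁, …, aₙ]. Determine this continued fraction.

[4; 28]

⌊113/28⌋ = 4, remainder 1
⌊28/1⌋ = 28, remainder 0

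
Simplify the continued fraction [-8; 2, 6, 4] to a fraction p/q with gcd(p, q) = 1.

Use the convergent recurrence hₖ = aₖ·hₖ₋₁ + hₖ₋₂ (and likewise for the denominators kₖ):
a_0 = -8: -8/1
a_1 = 2: -15/2
a_2 = 6: -98/13
a_3 = 4: -407/54

-407/54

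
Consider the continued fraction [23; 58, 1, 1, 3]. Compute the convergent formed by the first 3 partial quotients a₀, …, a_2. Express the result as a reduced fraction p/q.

Work from the innermost term outward:
Start with 1.
58 + 1/(1/1) = 58 + 1/1 = 59/1
23 + 1/(59/1) = 23 + 1/59 = 1358/59

1358/59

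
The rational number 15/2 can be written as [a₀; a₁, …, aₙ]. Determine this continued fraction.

15 = 7·2 + 1, so a_0 = 7
2 = 2·1 + 0, so a_1 = 2

[7; 2]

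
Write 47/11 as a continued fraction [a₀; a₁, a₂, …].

Apply division with remainder until the remainder is 0:
⌊47/11⌋ = 4, remainder 3
⌊11/3⌋ = 3, remainder 2
⌊3/2⌋ = 1, remainder 1
⌊2/1⌋ = 2, remainder 0

[4; 3, 1, 2]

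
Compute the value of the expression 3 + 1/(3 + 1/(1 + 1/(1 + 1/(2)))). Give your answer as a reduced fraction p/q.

Build up convergents one term at a time:
a_0 = 3: 3/1
a_1 = 3: 10/3
a_2 = 1: 13/4
a_3 = 1: 23/7
a_4 = 2: 59/18

59/18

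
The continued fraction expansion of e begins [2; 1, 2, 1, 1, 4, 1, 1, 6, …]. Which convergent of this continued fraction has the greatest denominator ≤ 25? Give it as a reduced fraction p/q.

19/7

a_0 = 2: 2/1  (≤ bound)
a_1 = 1: 3/1  (≤ bound)
a_2 = 2: 8/3  (≤ bound)
a_3 = 1: 11/4  (≤ bound)
a_4 = 1: 19/7  (≤ bound)
a_5 = 4: 87/32  (> 25, stop)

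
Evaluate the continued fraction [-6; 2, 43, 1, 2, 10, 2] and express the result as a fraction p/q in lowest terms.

-31619/5743

Start with 2.
10 + 1/(2/1) = 10 + 1/2 = 21/2
2 + 1/(21/2) = 2 + 2/21 = 44/21
1 + 1/(44/21) = 1 + 21/44 = 65/44
43 + 1/(65/44) = 43 + 44/65 = 2839/65
2 + 1/(2839/65) = 2 + 65/2839 = 5743/2839
-6 + 1/(5743/2839) = -6 + 2839/5743 = -31619/5743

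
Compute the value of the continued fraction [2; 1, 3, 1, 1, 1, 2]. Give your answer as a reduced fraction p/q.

Start with 2.
1 + 1/(2/1) = 1 + 1/2 = 3/2
1 + 1/(3/2) = 1 + 2/3 = 5/3
1 + 1/(5/3) = 1 + 3/5 = 8/5
3 + 1/(8/5) = 3 + 5/8 = 29/8
1 + 1/(29/8) = 1 + 8/29 = 37/29
2 + 1/(37/29) = 2 + 29/37 = 103/37

103/37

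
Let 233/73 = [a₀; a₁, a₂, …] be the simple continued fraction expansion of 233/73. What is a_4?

2

Repeatedly divide and take the remainder:
⌊233/73⌋ = 3, remainder 14
⌊73/14⌋ = 5, remainder 3
⌊14/3⌋ = 4, remainder 2
⌊3/2⌋ = 1, remainder 1
⌊2/1⌋ = 2, remainder 0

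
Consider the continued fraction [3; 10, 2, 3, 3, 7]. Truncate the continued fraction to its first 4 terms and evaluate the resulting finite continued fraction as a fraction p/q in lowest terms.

a_0 = 3: 3/1
a_1 = 10: 31/10
a_2 = 2: 65/21
a_3 = 3: 226/73

226/73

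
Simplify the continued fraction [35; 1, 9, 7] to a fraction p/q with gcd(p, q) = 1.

2549/71

Work from the innermost term outward:
Start with 7.
9 + 1/(7/1) = 9 + 1/7 = 64/7
1 + 1/(64/7) = 1 + 7/64 = 71/64
35 + 1/(71/64) = 35 + 64/71 = 2549/71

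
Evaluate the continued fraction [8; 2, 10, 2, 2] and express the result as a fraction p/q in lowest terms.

924/109

Start with 2.
2 + 1/(2/1) = 2 + 1/2 = 5/2
10 + 1/(5/2) = 10 + 2/5 = 52/5
2 + 1/(52/5) = 2 + 5/52 = 109/52
8 + 1/(109/52) = 8 + 52/109 = 924/109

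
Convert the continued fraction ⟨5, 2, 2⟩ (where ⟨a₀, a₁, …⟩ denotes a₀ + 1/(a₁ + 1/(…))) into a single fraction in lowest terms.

27/5

Collapse the nested fraction from the inside out:
Start with 2.
2 + 1/(2/1) = 2 + 1/2 = 5/2
5 + 1/(5/2) = 5 + 2/5 = 27/5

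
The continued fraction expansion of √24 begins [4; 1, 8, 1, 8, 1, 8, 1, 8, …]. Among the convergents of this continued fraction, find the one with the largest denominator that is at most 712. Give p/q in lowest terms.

List convergents until the denominator exceeds the bound:
a_0 = 4: 4/1  (≤ bound)
a_1 = 1: 5/1  (≤ bound)
a_2 = 8: 44/9  (≤ bound)
a_3 = 1: 49/10  (≤ bound)
a_4 = 8: 436/89  (≤ bound)
a_5 = 1: 485/99  (≤ bound)
a_6 = 8: 4316/881  (> 712, stop)

485/99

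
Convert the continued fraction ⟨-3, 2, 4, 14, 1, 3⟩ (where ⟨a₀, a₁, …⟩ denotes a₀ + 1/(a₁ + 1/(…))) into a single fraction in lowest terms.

Build up convergents one term at a time:
a_0 = -3: -3/1
a_1 = 2: -5/2
a_2 = 4: -23/9
a_3 = 14: -327/128
a_4 = 1: -350/137
a_5 = 3: -1377/539

-1377/539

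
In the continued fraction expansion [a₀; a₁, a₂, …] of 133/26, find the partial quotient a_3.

2

⌊133/26⌋ = 5, remainder 3
⌊26/3⌋ = 8, remainder 2
⌊3/2⌋ = 1, remainder 1
⌊2/1⌋ = 2, remainder 0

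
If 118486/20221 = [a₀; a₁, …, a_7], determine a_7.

2

⌊118486/20221⌋ = 5, remainder 17381
⌊20221/17381⌋ = 1, remainder 2840
⌊17381/2840⌋ = 6, remainder 341
⌊2840/341⌋ = 8, remainder 112
⌊341/112⌋ = 3, remainder 5
⌊112/5⌋ = 22, remainder 2
⌊5/2⌋ = 2, remainder 1
⌊2/1⌋ = 2, remainder 0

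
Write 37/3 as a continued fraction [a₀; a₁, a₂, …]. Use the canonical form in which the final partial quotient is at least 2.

Apply division with remainder until the remainder is 0:
⌊37/3⌋ = 12, remainder 1
⌊3/1⌋ = 3, remainder 0

[12; 3]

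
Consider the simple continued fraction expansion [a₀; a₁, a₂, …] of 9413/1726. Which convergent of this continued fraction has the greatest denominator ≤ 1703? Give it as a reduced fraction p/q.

a_0 = 5: 5/1  (≤ bound)
a_1 = 2: 11/2  (≤ bound)
a_2 = 4: 49/9  (≤ bound)
a_3 = 1: 60/11  (≤ bound)
a_4 = 8: 529/97  (≤ bound)
a_5 = 2: 1118/205  (≤ bound)
a_6 = 2: 2765/507  (≤ bound)
a_7 = 3: 9413/1726  (> 1703, stop)

2765/507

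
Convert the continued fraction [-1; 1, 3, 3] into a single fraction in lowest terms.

-3/13

Starting at the tail and folding back:
Start with 3.
3 + 1/(3/1) = 3 + 1/3 = 10/3
1 + 1/(10/3) = 1 + 3/10 = 13/10
-1 + 1/(13/10) = -1 + 10/13 = -3/13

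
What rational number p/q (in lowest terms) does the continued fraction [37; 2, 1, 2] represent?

299/8

a_0 = 37: 37/1
a_1 = 2: 75/2
a_2 = 1: 112/3
a_3 = 2: 299/8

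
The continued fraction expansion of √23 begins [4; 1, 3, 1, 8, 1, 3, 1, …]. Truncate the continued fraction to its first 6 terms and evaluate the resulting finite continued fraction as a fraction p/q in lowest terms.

Start with 1.
8 + 1/(1/1) = 8 + 1/1 = 9/1
1 + 1/(9/1) = 1 + 1/9 = 10/9
3 + 1/(10/9) = 3 + 9/10 = 39/10
1 + 1/(39/10) = 1 + 10/39 = 49/39
4 + 1/(49/39) = 4 + 39/49 = 235/49

235/49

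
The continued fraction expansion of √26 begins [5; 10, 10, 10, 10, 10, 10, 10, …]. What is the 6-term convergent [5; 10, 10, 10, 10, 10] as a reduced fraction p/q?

Work from the innermost term outward:
Start with 10.
10 + 1/(10/1) = 10 + 1/10 = 101/10
10 + 1/(101/10) = 10 + 10/101 = 1020/101
10 + 1/(1020/101) = 10 + 101/1020 = 10301/1020
10 + 1/(10301/1020) = 10 + 1020/10301 = 104030/10301
5 + 1/(104030/10301) = 5 + 10301/104030 = 530451/104030

530451/104030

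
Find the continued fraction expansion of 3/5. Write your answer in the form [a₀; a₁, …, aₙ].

3 = 0·5 + 3, so a_0 = 0
5 = 1·3 + 2, so a_1 = 1
3 = 1·2 + 1, so a_2 = 1
2 = 2·1 + 0, so a_3 = 2

[0; 1, 1, 2]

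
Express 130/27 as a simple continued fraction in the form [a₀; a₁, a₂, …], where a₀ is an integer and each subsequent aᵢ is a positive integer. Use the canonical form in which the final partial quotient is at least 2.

[4; 1, 4, 2, 2]

⌊130/27⌋ = 4, remainder 22
⌊27/22⌋ = 1, remainder 5
⌊22/5⌋ = 4, remainder 2
⌊5/2⌋ = 2, remainder 1
⌊2/1⌋ = 2, remainder 0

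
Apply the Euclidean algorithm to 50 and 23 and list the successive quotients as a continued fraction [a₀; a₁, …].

Apply division with remainder until the remainder is 0:
50 ÷ 23 → quotient 2, remainder 4
23 ÷ 4 → quotient 5, remainder 3
4 ÷ 3 → quotient 1, remainder 1
3 ÷ 1 → quotient 3, remainder 0

[2; 5, 1, 3]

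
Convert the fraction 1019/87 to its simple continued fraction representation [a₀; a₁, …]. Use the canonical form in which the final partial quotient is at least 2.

Run the Euclidean algorithm, recording each quotient:
⌊1019/87⌋ = 11, remainder 62
⌊87/62⌋ = 1, remainder 25
⌊62/25⌋ = 2, remainder 12
⌊25/12⌋ = 2, remainder 1
⌊12/1⌋ = 12, remainder 0

[11; 1, 2, 2, 12]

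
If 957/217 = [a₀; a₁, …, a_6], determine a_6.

5

⌊957/217⌋ = 4, remainder 89
⌊217/89⌋ = 2, remainder 39
⌊89/39⌋ = 2, remainder 11
⌊39/11⌋ = 3, remainder 6
⌊11/6⌋ = 1, remainder 5
⌊6/5⌋ = 1, remainder 1
⌊5/1⌋ = 5, remainder 0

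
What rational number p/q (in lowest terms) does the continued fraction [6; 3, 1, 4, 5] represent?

Build up convergents one term at a time:
a_0 = 6: 6/1
a_1 = 3: 19/3
a_2 = 1: 25/4
a_3 = 4: 119/19
a_4 = 5: 620/99

620/99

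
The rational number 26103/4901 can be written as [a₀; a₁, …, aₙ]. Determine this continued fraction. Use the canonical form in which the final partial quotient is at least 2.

[5; 3, 14, 1, 14, 3, 2]

26103 = 5·4901 + 1598, so a_0 = 5
4901 = 3·1598 + 107, so a_1 = 3
1598 = 14·107 + 100, so a_2 = 14
107 = 1·100 + 7, so a_3 = 1
100 = 14·7 + 2, so a_4 = 14
7 = 3·2 + 1, so a_5 = 3
2 = 2·1 + 0, so a_6 = 2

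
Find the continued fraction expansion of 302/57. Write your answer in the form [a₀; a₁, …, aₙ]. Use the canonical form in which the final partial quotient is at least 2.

[5; 3, 2, 1, 5]

302 = 5·57 + 17, so a_0 = 5
57 = 3·17 + 6, so a_1 = 3
17 = 2·6 + 5, so a_2 = 2
6 = 1·5 + 1, so a_3 = 1
5 = 5·1 + 0, so a_4 = 5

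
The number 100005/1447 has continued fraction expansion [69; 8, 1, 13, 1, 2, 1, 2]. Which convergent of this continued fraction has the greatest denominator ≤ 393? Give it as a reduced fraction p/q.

a_0 = 69: 69/1  (≤ bound)
a_1 = 8: 553/8  (≤ bound)
a_2 = 1: 622/9  (≤ bound)
a_3 = 13: 8639/125  (≤ bound)
a_4 = 1: 9261/134  (≤ bound)
a_5 = 2: 27161/393  (≤ bound)
a_6 = 1: 36422/527  (> 393, stop)

27161/393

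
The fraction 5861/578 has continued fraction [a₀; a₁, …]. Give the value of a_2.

7

Apply division with remainder until the remainder is 0:
⌊5861/578⌋ = 10, remainder 81
⌊578/81⌋ = 7, remainder 11
⌊81/11⌋ = 7, remainder 4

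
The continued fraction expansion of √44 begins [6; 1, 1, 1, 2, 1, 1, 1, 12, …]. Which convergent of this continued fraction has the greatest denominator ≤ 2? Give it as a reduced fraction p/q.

List convergents until the denominator exceeds the bound:
a_0 = 6: 6/1  (≤ bound)
a_1 = 1: 7/1  (≤ bound)
a_2 = 1: 13/2  (≤ bound)
a_3 = 1: 20/3  (> 2, stop)

13/2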